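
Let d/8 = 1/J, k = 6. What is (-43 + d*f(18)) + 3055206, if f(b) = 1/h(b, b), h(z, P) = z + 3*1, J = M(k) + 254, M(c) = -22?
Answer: 1860594268/609 ≈ 3.0552e+6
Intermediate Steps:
J = 232 (J = -22 + 254 = 232)
h(z, P) = 3 + z (h(z, P) = z + 3 = 3 + z)
f(b) = 1/(3 + b)
d = 1/29 (d = 8/232 = 8*(1/232) = 1/29 ≈ 0.034483)
(-43 + d*f(18)) + 3055206 = (-43 + 1/(29*(3 + 18))) + 3055206 = (-43 + (1/29)/21) + 3055206 = (-43 + (1/29)*(1/21)) + 3055206 = (-43 + 1/609) + 3055206 = -26186/609 + 3055206 = 1860594268/609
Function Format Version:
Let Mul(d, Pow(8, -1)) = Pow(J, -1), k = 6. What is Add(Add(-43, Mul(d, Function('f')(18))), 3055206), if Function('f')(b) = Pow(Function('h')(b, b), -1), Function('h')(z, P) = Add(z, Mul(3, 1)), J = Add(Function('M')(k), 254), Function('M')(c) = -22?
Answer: Rational(1860594268, 609) ≈ 3.0552e+6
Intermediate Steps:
J = 232 (J = Add(-22, 254) = 232)
Function('h')(z, P) = Add(3, z) (Function('h')(z, P) = Add(z, 3) = Add(3, z))
Function('f')(b) = Pow(Add(3, b), -1)
d = Rational(1, 29) (d = Mul(8, Pow(232, -1)) = Mul(8, Rational(1, 232)) = Rational(1, 29) ≈ 0.034483)
Add(Add(-43, Mul(d, Function('f')(18))), 3055206) = Add(Add(-43, Mul(Rational(1, 29), Pow(Add(3, 18), -1))), 3055206) = Add(Add(-43, Mul(Rational(1, 29), Pow(21, -1))), 3055206) = Add(Add(-43, Mul(Rational(1, 29), Rational(1, 21))), 3055206) = Add(Add(-43, Rational(1, 609)), 3055206) = Add(Rational(-26186, 609), 3055206) = Rational(1860594268, 609)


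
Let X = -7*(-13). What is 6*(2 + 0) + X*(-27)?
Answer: -2445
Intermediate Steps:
X = 91
6*(2 + 0) + X*(-27) = 6*(2 + 0) + 91*(-27) = 6*2 - 2457 = 12 - 2457 = -2445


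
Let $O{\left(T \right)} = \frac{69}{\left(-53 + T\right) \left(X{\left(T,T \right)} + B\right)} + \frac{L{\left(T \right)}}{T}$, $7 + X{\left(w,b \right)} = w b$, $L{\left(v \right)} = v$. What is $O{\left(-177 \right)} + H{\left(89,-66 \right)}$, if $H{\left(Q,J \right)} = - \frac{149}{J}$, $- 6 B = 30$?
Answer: $\frac{510086}{156585} \approx 3.2576$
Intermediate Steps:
$B = -5$ ($B = \left(- \frac{1}{6}\right) 30 = -5$)
$X{\left(w,b \right)} = -7 + b w$ ($X{\left(w,b \right)} = -7 + w b = -7 + b w$)
$O{\left(T \right)} = 1 + \frac{69}{\left(-53 + T\right) \left(-12 + T^{2}\right)}$ ($O{\left(T \right)} = \frac{69}{\left(-53 + T\right) \left(\left(-7 + T T\right) - 5\right)} + \frac{T}{T} = \frac{69}{\left(-53 + T\right) \left(\left(-7 + T^{2}\right) - 5\right)} + 1 = \frac{69}{\left(-53 + T\right) \left(-12 + T^{2}\right)} + 1 = 1 + \frac{69}{\left(-53 + T\right) \left(-12 + T^{2}\right)}$)
$O{\left(-177 \right)} + H{\left(89,-66 \right)} = \frac{705 + \left(-177\right)^{3} - 53 \left(-177\right)^{2} - -2124}{636 + \left(-177\right)^{3} - 53 \left(-177\right)^{2} - -2124} - \frac{149}{-66} = \frac{705 - 5545233 - 1660437 + 2124}{636 - 5545233 - 1660437 + 2124} - - \frac{149}{66} = \frac{705 - 5545233 - 1660437 + 2124}{636 - 5545233 - 1660437 + 2124} + \frac{149}{66} = \frac{1}{-7202910} \left(-7202841\right) + \frac{149}{66} = \left(- \frac{1}{7202910}\right) \left(-7202841\right) + \frac{149}{66} = \frac{104389}{104390} + \frac{149}{66} = \frac{510086}{156585}$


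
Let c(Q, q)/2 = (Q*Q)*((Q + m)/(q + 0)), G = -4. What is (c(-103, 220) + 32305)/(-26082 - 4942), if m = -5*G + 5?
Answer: -85189/106645 ≈ -0.79881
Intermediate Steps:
m = 25 (m = -5*(-4) + 5 = 20 + 5 = 25)
c(Q, q) = 2*Q²*(25 + Q)/q (c(Q, q) = 2*((Q*Q)*((Q + 25)/(q + 0))) = 2*(Q²*((25 + Q)/q)) = 2*(Q²*(25 + Q)/q) = 2*Q²*(25 + Q)/q)
(c(-103, 220) + 32305)/(-26082 - 4942) = (2*(-103)²*(25 - 103)/220 + 32305)/(-26082 - 4942) = (2*10609*(1/220)*(-78) + 32305)/(-31024) = (-413751/55 + 32305)*(-1/31024) = (1363024/55)*(-1/31024) = -85189/106645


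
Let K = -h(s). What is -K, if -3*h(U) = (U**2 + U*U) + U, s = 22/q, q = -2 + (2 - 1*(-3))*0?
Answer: -77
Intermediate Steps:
q = -2 (q = -2 + (2 + 3)*0 = -2 + 5*0 = -2 + 0 = -2)
s = -11 (s = 22/(-2) = 22*(-1/2) = -11)
h(U) = -2*U**2/3 - U/3 (h(U) = -((U**2 + U*U) + U)/3 = -((U**2 + U**2) + U)/3 = -(2*U**2 + U)/3 = -(U + 2*U**2)/3 = -2*U**2/3 - U/3)
K = 77 (K = -(-1)*(-11)*(1 + 2*(-11))/3 = -(-1)*(-11)*(1 - 22)/3 = -(-1)*(-11)*(-21)/3 = -1*(-77) = 77)
-K = -1*77 = -77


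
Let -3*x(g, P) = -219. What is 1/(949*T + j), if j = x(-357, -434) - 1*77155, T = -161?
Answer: -1/229871 ≈ -4.3503e-6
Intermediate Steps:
x(g, P) = 73 (x(g, P) = -⅓*(-219) = 73)
j = -77082 (j = 73 - 1*77155 = 73 - 77155 = -77082)
1/(949*T + j) = 1/(949*(-161) - 77082) = 1/(-152789 - 77082) = 1/(-229871) = -1/229871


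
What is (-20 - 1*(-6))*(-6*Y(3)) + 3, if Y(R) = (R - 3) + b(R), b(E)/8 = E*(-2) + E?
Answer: -2013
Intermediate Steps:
b(E) = -8*E (b(E) = 8*(E*(-2) + E) = 8*(-2*E + E) = 8*(-E) = -8*E)
Y(R) = -3 - 7*R (Y(R) = (R - 3) - 8*R = (-3 + R) - 8*R = -3 - 7*R)
(-20 - 1*(-6))*(-6*Y(3)) + 3 = (-20 - 1*(-6))*(-6*(-3 - 7*3)) + 3 = (-20 + 6)*(-6*(-3 - 21)) + 3 = -(-84)*(-24) + 3 = -14*144 + 3 = -2016 + 3 = -2013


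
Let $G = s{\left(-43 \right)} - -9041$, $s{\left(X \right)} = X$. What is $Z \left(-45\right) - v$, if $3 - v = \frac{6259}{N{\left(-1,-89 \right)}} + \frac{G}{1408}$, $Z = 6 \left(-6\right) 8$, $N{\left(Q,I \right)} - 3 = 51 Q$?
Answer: $\frac{2463935}{192} \approx 12833.0$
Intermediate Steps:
$N{\left(Q,I \right)} = 3 + 51 Q$
$G = 8998$ ($G = -43 - -9041 = -43 + 9041 = 8998$)
$Z = -288$ ($Z = \left(-36\right) 8 = -288$)
$v = \frac{24385}{192}$ ($v = 3 - \left(\frac{6259}{3 + 51 \left(-1\right)} + \frac{8998}{1408}\right) = 3 - \left(\frac{6259}{3 - 51} + 8998 \cdot \frac{1}{1408}\right) = 3 - \left(\frac{6259}{-48} + \frac{409}{64}\right) = 3 - \left(6259 \left(- \frac{1}{48}\right) + \frac{409}{64}\right) = 3 - \left(- \frac{6259}{48} + \frac{409}{64}\right) = 3 - - \frac{23809}{192} = 3 + \frac{23809}{192} = \frac{24385}{192} \approx 127.01$)
$Z \left(-45\right) - v = \left(-288\right) \left(-45\right) - \frac{24385}{192} = 12960 - \frac{24385}{192} = \frac{2463935}{192}$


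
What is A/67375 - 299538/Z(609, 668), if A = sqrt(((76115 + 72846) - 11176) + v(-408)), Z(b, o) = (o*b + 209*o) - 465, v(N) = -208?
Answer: -299538/545959 + sqrt(1137)/6125 ≈ -0.54314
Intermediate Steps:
Z(b, o) = -465 + 209*o + b*o (Z(b, o) = (b*o + 209*o) - 465 = (209*o + b*o) - 465 = -465 + 209*o + b*o)
A = 11*sqrt(1137) (A = sqrt(((76115 + 72846) - 11176) - 208) = sqrt((148961 - 11176) - 208) = sqrt(137785 - 208) = sqrt(137577) = 11*sqrt(1137) ≈ 370.91)
A/67375 - 299538/Z(609, 668) = (11*sqrt(1137))/67375 - 299538/(-465 + 209*668 + 609*668) = (11*sqrt(1137))*(1/67375) - 299538/(-465 + 139612 + 406812) = sqrt(1137)/6125 - 299538/545959 = -299538/545959 + sqrt(1137)/6125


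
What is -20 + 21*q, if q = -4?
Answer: -104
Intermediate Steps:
-20 + 21*q = -20 + 21*(-4) = -20 - 84 = -104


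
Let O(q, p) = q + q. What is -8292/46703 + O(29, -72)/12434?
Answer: -50196977/290352551 ≈ -0.17288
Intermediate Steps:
O(q, p) = 2*q
-8292/46703 + O(29, -72)/12434 = -8292/46703 + (2*29)/12434 = -8292*1/46703 + 58*(1/12434) = -8292/46703 + 29/6217 = -50196977/290352551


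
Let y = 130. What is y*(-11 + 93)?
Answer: 10660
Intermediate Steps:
y*(-11 + 93) = 130*(-11 + 93) = 130*82 = 10660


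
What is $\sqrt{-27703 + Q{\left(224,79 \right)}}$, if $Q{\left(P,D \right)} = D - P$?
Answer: $118 i \sqrt{2} \approx 166.88 i$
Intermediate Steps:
$\sqrt{-27703 + Q{\left(224,79 \right)}} = \sqrt{-27703 + \left(79 - 224\right)} = \sqrt{-27703 - 145} = \sqrt{-27848} = 118 i \sqrt{2}$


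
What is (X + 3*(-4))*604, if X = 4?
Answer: -4832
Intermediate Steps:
(X + 3*(-4))*604 = (4 + 3*(-4))*604 = (4 - 12)*604 = -8*604 = -4832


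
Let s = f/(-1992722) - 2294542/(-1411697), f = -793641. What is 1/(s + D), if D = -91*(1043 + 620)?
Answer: -2813119669234/425712146139246821 ≈ -6.6080e-6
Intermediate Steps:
D = -151333 (D = -91*1663 = -151333)
s = 5692764942101/2813119669234 (s = -793641/(-1992722) - 2294542/(-1411697) = -793641*(-1/1992722) - 2294542*(-1/1411697) = 793641/1992722 + 2294542/1411697 = 5692764942101/2813119669234 ≈ 2.0236)
1/(s + D) = 1/(5692764942101/2813119669234 - 151333) = 1/(-425712146139246821/2813119669234) = -2813119669234/425712146139246821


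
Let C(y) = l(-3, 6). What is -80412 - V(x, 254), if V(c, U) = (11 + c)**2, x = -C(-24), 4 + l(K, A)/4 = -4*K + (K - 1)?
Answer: -80437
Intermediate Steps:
l(K, A) = -20 - 12*K (l(K, A) = -16 + 4*(-4*K + (K - 1)) = -16 + 4*(-4*K + (-1 + K)) = -16 + 4*(-1 - 3*K) = -16 + (-4 - 12*K) = -20 - 12*K)
C(y) = 16 (C(y) = -20 - 12*(-3) = -20 + 36 = 16)
x = -16 (x = -1*16 = -16)
-80412 - V(x, 254) = -80412 - (11 - 16)**2 = -80412 - 1*(-5)**2 = -80412 - 1*25 = -80412 - 25 = -80437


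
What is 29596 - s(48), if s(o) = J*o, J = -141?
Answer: 36364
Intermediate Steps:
s(o) = -141*o
29596 - s(48) = 29596 - (-141)*48 = 29596 - 1*(-6768) = 29596 + 6768 = 36364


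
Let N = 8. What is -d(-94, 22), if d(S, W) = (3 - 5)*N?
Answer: 16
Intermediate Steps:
d(S, W) = -16 (d(S, W) = (3 - 5)*8 = -2*8 = -16)
-d(-94, 22) = -1*(-16) = 16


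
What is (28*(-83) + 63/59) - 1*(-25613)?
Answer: 1374114/59 ≈ 23290.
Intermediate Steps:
(28*(-83) + 63/59) - 1*(-25613) = (-2324 + 63*(1/59)) + 25613 = (-2324 + 63/59) + 25613 = -137053/59 + 25613 = 1374114/59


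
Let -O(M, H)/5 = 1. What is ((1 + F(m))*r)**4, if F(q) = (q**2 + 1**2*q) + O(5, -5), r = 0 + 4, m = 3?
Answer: 1048576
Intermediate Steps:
O(M, H) = -5 (O(M, H) = -5*1 = -5)
r = 4
F(q) = -5 + q + q**2 (F(q) = (q**2 + 1**2*q) - 5 = (q**2 + 1*q) - 5 = (q**2 + q) - 5 = (q + q**2) - 5 = -5 + q + q**2)
((1 + F(m))*r)**4 = ((1 + (-5 + 3 + 3**2))*4)**4 = ((1 + (-5 + 3 + 9))*4)**4 = ((1 + 7)*4)**4 = (8*4)**4 = 32**4 = 1048576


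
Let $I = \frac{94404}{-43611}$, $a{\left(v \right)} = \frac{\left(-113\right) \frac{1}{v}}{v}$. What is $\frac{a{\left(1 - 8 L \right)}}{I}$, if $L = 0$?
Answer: $\frac{1642681}{31468} \approx 52.202$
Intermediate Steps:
$a{\left(v \right)} = - \frac{113}{v^{2}}$
$I = - \frac{31468}{14537}$ ($I = 94404 \left(- \frac{1}{43611}\right) = - \frac{31468}{14537} \approx -2.1647$)
$\frac{a{\left(1 - 8 L \right)}}{I} = \frac{\left(-113\right) \frac{1}{\left(1 - 0\right)^{2}}}{- \frac{31468}{14537}} = - \frac{113}{\left(1 + 0\right)^{2}} \left(- \frac{14537}{31468}\right) = - 113 \cdot 1^{-2} \left(- \frac{14537}{31468}\right) = \left(-113\right) 1 \left(- \frac{14537}{31468}\right) = \left(-113\right) \left(- \frac{14537}{31468}\right) = \frac{1642681}{31468}$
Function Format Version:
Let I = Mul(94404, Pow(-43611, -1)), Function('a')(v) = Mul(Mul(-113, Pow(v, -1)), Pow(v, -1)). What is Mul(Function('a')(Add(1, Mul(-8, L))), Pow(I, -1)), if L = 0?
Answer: Rational(1642681, 31468) ≈ 52.202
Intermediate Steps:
Function('a')(v) = Mul(-113, Pow(v, -2))
I = Rational(-31468, 14537) (I = Mul(94404, Rational(-1, 43611)) = Rational(-31468, 14537) ≈ -2.1647)
Mul(Function('a')(Add(1, Mul(-8, L))), Pow(I, -1)) = Mul(Mul(-113, Pow(Add(1, Mul(-8, 0)), -2)), Pow(Rational(-31468, 14537), -1)) = Mul(Mul(-113, Pow(Add(1, 0), -2)), Rational(-14537, 31468)) = Mul(Mul(-113, Pow(1, -2)), Rational(-14537, 31468)) = Mul(Mul(-113, 1), Rational(-14537, 31468)) = Mul(-113, Rational(-14537, 31468)) = Rational(1642681, 31468)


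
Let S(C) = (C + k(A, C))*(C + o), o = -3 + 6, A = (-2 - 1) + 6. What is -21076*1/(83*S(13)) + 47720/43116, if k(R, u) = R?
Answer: 6577609/57258048 ≈ 0.11488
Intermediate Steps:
A = 3 (A = -3 + 6 = 3)
o = 3
S(C) = (3 + C)² (S(C) = (C + 3)*(C + 3) = (3 + C)*(3 + C) = (3 + C)²)
-21076*1/(83*S(13)) + 47720/43116 = -21076*1/(83*(9 + 13² + 6*13)) + 47720/43116 = -21076*1/(83*(9 + 169 + 78)) + 47720*(1/43116) = -21076/(83*256) + 11930/10779 = -21076/21248 + 11930/10779 = -21076*1/21248 + 11930/10779 = -5269/5312 + 11930/10779 = 6577609/57258048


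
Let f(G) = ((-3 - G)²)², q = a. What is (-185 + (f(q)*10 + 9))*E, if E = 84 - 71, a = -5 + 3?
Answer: -2158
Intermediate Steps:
a = -2
q = -2
f(G) = (-3 - G)⁴
E = 13
(-185 + (f(q)*10 + 9))*E = (-185 + ((3 - 2)⁴*10 + 9))*13 = (-185 + (1⁴*10 + 9))*13 = (-185 + (1*10 + 9))*13 = (-185 + (10 + 9))*13 = (-185 + 19)*13 = -166*13 = -2158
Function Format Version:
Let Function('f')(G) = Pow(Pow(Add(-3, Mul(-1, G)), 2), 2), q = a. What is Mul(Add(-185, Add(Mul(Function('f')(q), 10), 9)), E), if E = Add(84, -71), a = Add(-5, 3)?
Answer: -2158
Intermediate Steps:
a = -2
q = -2
Function('f')(G) = Pow(Add(-3, Mul(-1, G)), 4)
E = 13
Mul(Add(-185, Add(Mul(Function('f')(q), 10), 9)), E) = Mul(Add(-185, Add(Mul(Pow(Add(3, -2), 4), 10), 9)), 13) = Mul(Add(-185, Add(Mul(Pow(1, 4), 10), 9)), 13) = Mul(Add(-185, Add(Mul(1, 10), 9)), 13) = Mul(Add(-185, Add(10, 9)), 13) = Mul(Add(-185, 19), 13) = Mul(-166, 13) = -2158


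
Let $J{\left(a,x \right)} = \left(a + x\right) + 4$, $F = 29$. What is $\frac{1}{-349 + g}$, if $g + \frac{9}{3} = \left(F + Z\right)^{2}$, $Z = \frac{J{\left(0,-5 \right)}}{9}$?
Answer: $\frac{81}{39088} \approx 0.0020722$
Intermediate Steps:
$J{\left(a,x \right)} = 4 + a + x$
$Z = - \frac{1}{9}$ ($Z = \frac{4 + 0 - 5}{9} = \left(-1\right) \frac{1}{9} = - \frac{1}{9} \approx -0.11111$)
$g = \frac{67357}{81}$ ($g = -3 + \left(29 - \frac{1}{9}\right)^{2} = -3 + \left(\frac{260}{9}\right)^{2} = -3 + \frac{67600}{81} = \frac{67357}{81} \approx 831.57$)
$\frac{1}{-349 + g} = \frac{1}{-349 + \frac{67357}{81}} = \frac{1}{\frac{39088}{81}} = \frac{81}{39088}$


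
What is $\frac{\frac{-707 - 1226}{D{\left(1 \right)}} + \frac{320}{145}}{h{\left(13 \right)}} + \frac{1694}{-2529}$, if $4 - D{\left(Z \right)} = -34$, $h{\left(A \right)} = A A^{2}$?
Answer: $- \frac{325919297}{470995902} \approx -0.69198$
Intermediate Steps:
$h{\left(A \right)} = A^{3}$
$D{\left(Z \right)} = 38$ ($D{\left(Z \right)} = 4 - -34 = 4 + 34 = 38$)
$\frac{\frac{-707 - 1226}{D{\left(1 \right)}} + \frac{320}{145}}{h{\left(13 \right)}} + \frac{1694}{-2529} = \frac{\frac{-707 - 1226}{38} + \frac{320}{145}}{13^{3}} + \frac{1694}{-2529} = \frac{\left(-1933\right) \frac{1}{38} + 320 \cdot \frac{1}{145}}{2197} + 1694 \left(- \frac{1}{2529}\right) = \left(- \frac{1933}{38} + \frac{64}{29}\right) \frac{1}{2197} - \frac{1694}{2529} = \left(- \frac{53625}{1102}\right) \frac{1}{2197} - \frac{1694}{2529} = - \frac{4125}{186238} - \frac{1694}{2529} = - \frac{325919297}{470995902}$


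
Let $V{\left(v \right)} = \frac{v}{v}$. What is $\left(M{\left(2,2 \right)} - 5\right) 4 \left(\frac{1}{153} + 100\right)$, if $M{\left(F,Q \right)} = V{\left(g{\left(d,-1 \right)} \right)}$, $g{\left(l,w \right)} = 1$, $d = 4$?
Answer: $- \frac{244816}{153} \approx -1600.1$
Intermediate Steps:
$V{\left(v \right)} = 1$
$M{\left(F,Q \right)} = 1$
$\left(M{\left(2,2 \right)} - 5\right) 4 \left(\frac{1}{153} + 100\right) = \left(1 - 5\right) 4 \left(\frac{1}{153} + 100\right) = \left(-4\right) 4 \left(\frac{1}{153} + 100\right) = \left(-16\right) \frac{15301}{153} = - \frac{244816}{153}$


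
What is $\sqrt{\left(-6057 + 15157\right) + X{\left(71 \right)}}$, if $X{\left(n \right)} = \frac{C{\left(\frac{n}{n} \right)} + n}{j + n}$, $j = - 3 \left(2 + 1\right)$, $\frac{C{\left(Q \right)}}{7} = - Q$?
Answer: $\frac{6 \sqrt{242947}}{31} \approx 95.399$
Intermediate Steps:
$C{\left(Q \right)} = - 7 Q$ ($C{\left(Q \right)} = 7 \left(- Q\right) = - 7 Q$)
$j = -9$ ($j = \left(-3\right) 3 = -9$)
$X{\left(n \right)} = \frac{-7 + n}{-9 + n}$ ($X{\left(n \right)} = \frac{- 7 \frac{n}{n} + n}{-9 + n} = \frac{\left(-7\right) 1 + n}{-9 + n} = \frac{-7 + n}{-9 + n}$)
$\sqrt{\left(-6057 + 15157\right) + X{\left(71 \right)}} = \sqrt{\left(-6057 + 15157\right) + \frac{-7 + 71}{-9 + 71}} = \sqrt{9100 + \frac{1}{62} \cdot 64} = \sqrt{9100 + \frac{32}{31}} = \sqrt{\frac{282132}{31}} = \frac{6 \sqrt{242947}}{31}$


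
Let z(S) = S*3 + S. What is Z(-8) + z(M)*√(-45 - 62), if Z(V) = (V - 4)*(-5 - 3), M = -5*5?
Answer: 96 - 100*I*√107 ≈ 96.0 - 1034.4*I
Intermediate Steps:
M = -25
z(S) = 4*S (z(S) = 3*S + S = 4*S)
Z(V) = 32 - 8*V (Z(V) = (-4 + V)*(-8) = 32 - 8*V)
Z(-8) + z(M)*√(-45 - 62) = (32 - 8*(-8)) + (4*(-25))*√(-45 - 62) = (32 + 64) - 100*I*√107 = 96 - 100*I*√107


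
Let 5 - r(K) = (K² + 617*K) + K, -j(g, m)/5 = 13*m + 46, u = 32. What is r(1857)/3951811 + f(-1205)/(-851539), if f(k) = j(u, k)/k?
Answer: -943147893930921/810994206098089 ≈ -1.1630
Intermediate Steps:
j(g, m) = -230 - 65*m (j(g, m) = -5*(13*m + 46) = -5*(46 + 13*m) = -230 - 65*m)
r(K) = 5 - K² - 618*K (r(K) = 5 - ((K² + 617*K) + K) = 5 - (K² + 618*K) = 5 + (-K² - 618*K) = 5 - K² - 618*K)
f(k) = (-230 - 65*k)/k
r(1857)/3951811 + f(-1205)/(-851539) = (5 - 1*1857² - 618*1857)/3951811 + (-65 - 230/(-1205))/(-851539) = (5 - 1*3448449 - 1147626)*(1/3951811) + (-65 - 230*(-1/1205))*(-1/851539) = (5 - 3448449 - 1147626)*(1/3951811) + (-65 + 46/241)*(-1/851539) = -4596070*1/3951811 - 15619/241*(-1/851539) = -4596070/3951811 + 15619/205220899 = -943147893930921/810994206098089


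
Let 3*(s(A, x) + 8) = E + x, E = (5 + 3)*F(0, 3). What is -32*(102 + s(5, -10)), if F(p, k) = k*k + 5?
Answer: -4096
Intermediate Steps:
F(p, k) = 5 + k² (F(p, k) = k² + 5 = 5 + k²)
E = 112 (E = (5 + 3)*(5 + 3²) = 8*(5 + 9) = 8*14 = 112)
s(A, x) = 88/3 + x/3 (s(A, x) = -8 + (112 + x)/3 = -8 + (112/3 + x/3) = 88/3 + x/3)
-32*(102 + s(5, -10)) = -32*(102 + (88/3 + (⅓)*(-10))) = -32*(102 + (88/3 - 10/3)) = -32*(102 + 26) = -32*128 = -4096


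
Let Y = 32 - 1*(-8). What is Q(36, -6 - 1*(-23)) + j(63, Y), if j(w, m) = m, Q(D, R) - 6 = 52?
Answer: 98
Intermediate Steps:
Q(D, R) = 58 (Q(D, R) = 6 + 52 = 58)
Y = 40 (Y = 32 + 8 = 40)
Q(36, -6 - 1*(-23)) + j(63, Y) = 58 + 40 = 98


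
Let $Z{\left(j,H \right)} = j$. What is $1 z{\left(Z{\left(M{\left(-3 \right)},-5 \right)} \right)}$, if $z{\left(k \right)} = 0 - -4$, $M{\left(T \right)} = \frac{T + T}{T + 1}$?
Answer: $4$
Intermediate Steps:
$M{\left(T \right)} = \frac{2 T}{1 + T}$
$z{\left(k \right)} = 4$ ($z{\left(k \right)} = 0 + 4 = 4$)
$1 z{\left(Z{\left(M{\left(-3 \right)},-5 \right)} \right)} = 1 \cdot 4 = 4$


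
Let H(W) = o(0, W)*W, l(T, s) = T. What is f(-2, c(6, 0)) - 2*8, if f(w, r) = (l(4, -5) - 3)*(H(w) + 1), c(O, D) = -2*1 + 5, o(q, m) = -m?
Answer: -19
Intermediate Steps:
H(W) = -W² (H(W) = (-W)*W = -W²)
c(O, D) = 3 (c(O, D) = -2 + 5 = 3)
f(w, r) = 1 - w² (f(w, r) = (4 - 3)*(-w² + 1) = 1*(1 - w²) = 1 - w²)
f(-2, c(6, 0)) - 2*8 = (1 - 1*(-2)²) - 2*8 = (1 - 1*4) - 16 = (1 - 4) - 16 = -3 - 16 = -19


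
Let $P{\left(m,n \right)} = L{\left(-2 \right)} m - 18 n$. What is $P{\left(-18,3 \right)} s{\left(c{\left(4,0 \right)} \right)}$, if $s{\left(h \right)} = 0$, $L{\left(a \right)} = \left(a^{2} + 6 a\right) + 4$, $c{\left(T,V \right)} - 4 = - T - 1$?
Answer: $0$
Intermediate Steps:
$c{\left(T,V \right)} = 3 - T$ ($c{\left(T,V \right)} = 4 - \left(1 + T\right) = 3 - T$)
$L{\left(a \right)} = 4 + a^{2} + 6 a$
$P{\left(m,n \right)} = - 18 n - 4 m$ ($P{\left(m,n \right)} = \left(4 + \left(-2\right)^{2} + 6 \left(-2\right)\right) m - 18 n = \left(4 + 4 - 12\right) m - 18 n = - 4 m - 18 n = - 18 n - 4 m$)
$P{\left(-18,3 \right)} s{\left(c{\left(4,0 \right)} \right)} = \left(\left(-18\right) 3 - -72\right) 0 = \left(-54 + 72\right) 0 = 18 \cdot 0 = 0$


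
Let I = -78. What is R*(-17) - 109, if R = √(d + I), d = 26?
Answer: -109 - 34*I*√13 ≈ -109.0 - 122.59*I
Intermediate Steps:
R = 2*I*√13 (R = √(26 - 78) = √(-52) = 2*I*√13 ≈ 7.2111*I)
R*(-17) - 109 = (2*I*√13)*(-17) - 109 = -34*I*√13 - 109 = -109 - 34*I*√13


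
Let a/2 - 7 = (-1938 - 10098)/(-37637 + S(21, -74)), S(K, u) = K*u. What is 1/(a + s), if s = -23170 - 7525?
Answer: -39191/1202394999 ≈ -3.2594e-5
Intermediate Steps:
s = -30695
a = 572746/39191 (a = 14 + 2*((-1938 - 10098)/(-37637 + 21*(-74))) = 14 + 2*(-12036/(-37637 - 1554)) = 14 + 2*(-12036/(-39191)) = 14 + 2*(-12036*(-1/39191)) = 14 + 2*(12036/39191) = 14 + 24072/39191 = 572746/39191 ≈ 14.614)
1/(a + s) = 1/(572746/39191 - 30695) = 1/(-1202394999/39191) = -39191/1202394999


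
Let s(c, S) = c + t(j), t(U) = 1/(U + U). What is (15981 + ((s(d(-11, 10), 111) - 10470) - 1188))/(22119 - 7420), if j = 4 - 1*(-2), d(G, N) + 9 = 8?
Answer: 51865/176388 ≈ 0.29404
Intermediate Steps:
d(G, N) = -1 (d(G, N) = -9 + 8 = -1)
j = 6 (j = 4 + 2 = 6)
t(U) = 1/(2*U)
s(c, S) = 1/12 + c (s(c, S) = c + (1/2)/6 = c + (1/2)*(1/6) = c + 1/12 = 1/12 + c)
(15981 + ((s(d(-11, 10), 111) - 10470) - 1188))/(22119 - 7420) = (15981 + (((1/12 - 1) - 10470) - 1188))/(22119 - 7420) = (15981 + ((-11/12 - 10470) - 1188))/14699 = (15981 + (-125651/12 - 1188))*(1/14699) = (15981 - 139907/12)*(1/14699) = (51865/12)*(1/14699) = 51865/176388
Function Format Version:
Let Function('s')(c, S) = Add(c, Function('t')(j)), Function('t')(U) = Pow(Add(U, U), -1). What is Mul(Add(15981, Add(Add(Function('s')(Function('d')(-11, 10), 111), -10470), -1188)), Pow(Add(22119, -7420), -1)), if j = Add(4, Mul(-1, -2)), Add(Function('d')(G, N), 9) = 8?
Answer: Rational(51865, 176388) ≈ 0.29404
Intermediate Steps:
Function('d')(G, N) = -1 (Function('d')(G, N) = Add(-9, 8) = -1)
j = 6 (j = Add(4, 2) = 6)
Function('t')(U) = Mul(Rational(1, 2), Pow(U, -1)) (Function('t')(U) = Pow(Mul(2, U), -1) = Mul(Rational(1, 2), Pow(U, -1)))
Function('s')(c, S) = Add(Rational(1, 12), c) (Function('s')(c, S) = Add(c, Mul(Rational(1, 2), Pow(6, -1))) = Add(c, Mul(Rational(1, 2), Rational(1, 6))) = Add(c, Rational(1, 12)) = Add(Rational(1, 12), c))
Mul(Add(15981, Add(Add(Function('s')(Function('d')(-11, 10), 111), -10470), -1188)), Pow(Add(22119, -7420), -1)) = Mul(Add(15981, Add(Add(Add(Rational(1, 12), -1), -10470), -1188)), Pow(Add(22119, -7420), -1)) = Mul(Add(15981, Add(Add(Rational(-11, 12), -10470), -1188)), Pow(14699, -1)) = Mul(Add(15981, Add(Rational(-125651, 12), -1188)), Rational(1, 14699)) = Mul(Add(15981, Rational(-139907, 12)), Rational(1, 14699)) = Mul(Rational(51865, 12), Rational(1, 14699)) = Rational(51865, 176388)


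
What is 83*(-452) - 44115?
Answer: -81631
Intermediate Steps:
83*(-452) - 44115 = -37516 - 44115 = -81631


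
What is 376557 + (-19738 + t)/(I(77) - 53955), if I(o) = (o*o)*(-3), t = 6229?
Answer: 9004988601/23914 ≈ 3.7656e+5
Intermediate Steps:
I(o) = -3*o**2 (I(o) = o**2*(-3) = -3*o**2)
376557 + (-19738 + t)/(I(77) - 53955) = 376557 + (-19738 + 6229)/(-3*77**2 - 53955) = 376557 - 13509/(-3*5929 - 53955) = 376557 - 13509/(-17787 - 53955) = 376557 - 13509/(-71742) = 376557 - 13509*(-1/71742) = 376557 + 4503/23914 = 9004988601/23914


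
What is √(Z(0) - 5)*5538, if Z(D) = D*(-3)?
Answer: 5538*I*√5 ≈ 12383.0*I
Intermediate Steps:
Z(D) = -3*D
√(Z(0) - 5)*5538 = √(-3*0 - 5)*5538 = √(0 - 5)*5538 = √(-5)*5538 = (I*√5)*5538 = 5538*I*√5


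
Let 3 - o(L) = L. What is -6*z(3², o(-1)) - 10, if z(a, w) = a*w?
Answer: -226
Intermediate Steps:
o(L) = 3 - L
-6*z(3², o(-1)) - 10 = -6*3²*(3 - 1*(-1)) - 10 = -54*(3 + 1) - 10 = -54*4 - 10 = -6*36 - 10 = -216 - 10 = -226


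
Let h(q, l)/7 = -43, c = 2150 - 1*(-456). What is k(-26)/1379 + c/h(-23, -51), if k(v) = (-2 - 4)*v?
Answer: -72382/8471 ≈ -8.5447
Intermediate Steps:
c = 2606 (c = 2150 + 456 = 2606)
k(v) = -6*v
h(q, l) = -301 (h(q, l) = 7*(-43) = -301)
k(-26)/1379 + c/h(-23, -51) = -6*(-26)/1379 + 2606/(-301) = 156*(1/1379) + 2606*(-1/301) = 156/1379 - 2606/301 = -72382/8471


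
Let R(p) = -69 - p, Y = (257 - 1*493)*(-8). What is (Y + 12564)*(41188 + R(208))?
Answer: 591245772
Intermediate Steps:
Y = 1888 (Y = (257 - 493)*(-8) = -236*(-8) = 1888)
(Y + 12564)*(41188 + R(208)) = (1888 + 12564)*(41188 + (-69 - 1*208)) = 14452*(41188 + (-69 - 208)) = 14452*(41188 - 277) = 14452*40911 = 591245772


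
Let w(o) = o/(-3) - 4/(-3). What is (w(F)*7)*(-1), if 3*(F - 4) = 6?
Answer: 14/3 ≈ 4.6667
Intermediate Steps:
F = 6 (F = 4 + (1/3)*6 = 4 + 2 = 6)
w(o) = 4/3 - o/3 (w(o) = o*(-1/3) - 4*(-1/3) = -o/3 + 4/3 = 4/3 - o/3)
(w(F)*7)*(-1) = ((4/3 - 1/3*6)*7)*(-1) = ((4/3 - 2)*7)*(-1) = -2/3*7*(-1) = -14/3*(-1) = 14/3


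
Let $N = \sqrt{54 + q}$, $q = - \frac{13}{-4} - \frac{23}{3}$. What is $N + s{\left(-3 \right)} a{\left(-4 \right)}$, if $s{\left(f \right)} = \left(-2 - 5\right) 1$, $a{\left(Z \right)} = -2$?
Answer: $14 + \frac{\sqrt{1785}}{6} \approx 21.042$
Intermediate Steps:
$q = - \frac{53}{12}$ ($q = \left(-13\right) \left(- \frac{1}{4}\right) - \frac{23}{3} = \frac{13}{4} - \frac{23}{3} = - \frac{53}{12} \approx -4.4167$)
$s{\left(f \right)} = -7$ ($s{\left(f \right)} = \left(-7\right) 1 = -7$)
$N = \frac{\sqrt{1785}}{6}$ ($N = \sqrt{54 - \frac{53}{12}} = \sqrt{\frac{595}{12}} = \frac{\sqrt{1785}}{6} \approx 7.0415$)
$N + s{\left(-3 \right)} a{\left(-4 \right)} = \frac{\sqrt{1785}}{6} - -14 = \frac{\sqrt{1785}}{6} + 14 = 14 + \frac{\sqrt{1785}}{6}$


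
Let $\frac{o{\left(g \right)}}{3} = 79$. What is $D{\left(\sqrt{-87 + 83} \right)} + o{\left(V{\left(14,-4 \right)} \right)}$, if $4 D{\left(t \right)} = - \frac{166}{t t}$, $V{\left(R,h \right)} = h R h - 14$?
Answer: $\frac{1979}{8} \approx 247.38$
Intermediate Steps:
$V{\left(R,h \right)} = -14 + R h^{2}$ ($V{\left(R,h \right)} = R h h - 14 = R h^{2} - 14 = -14 + R h^{2}$)
$o{\left(g \right)} = 237$ ($o{\left(g \right)} = 3 \cdot 79 = 237$)
$D{\left(t \right)} = - \frac{83}{2 t^{2}}$ ($D{\left(t \right)} = \frac{\left(-166\right) \frac{1}{t t}}{4} = \frac{\left(-166\right) \frac{1}{t^{2}}}{4} = - \frac{83}{2 t^{2}}$)
$D{\left(\sqrt{-87 + 83} \right)} + o{\left(V{\left(14,-4 \right)} \right)} = - \frac{83}{2 \left(-87 + 83\right)} + 237 = - \frac{83}{2 \left(-4\right)} + 237 = \left(- \frac{83}{2}\right) \left(- \frac{1}{4}\right) + 237 = \frac{83}{8} + 237 = \frac{1979}{8}$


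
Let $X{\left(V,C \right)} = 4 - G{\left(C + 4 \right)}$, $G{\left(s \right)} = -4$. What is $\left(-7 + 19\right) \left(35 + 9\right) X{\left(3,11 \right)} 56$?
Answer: $236544$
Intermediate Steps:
$X{\left(V,C \right)} = 8$ ($X{\left(V,C \right)} = 4 - -4 = 4 + 4 = 8$)
$\left(-7 + 19\right) \left(35 + 9\right) X{\left(3,11 \right)} 56 = \left(-7 + 19\right) \left(35 + 9\right) 8 \cdot 56 = 12 \cdot 44 \cdot 8 \cdot 56 = 528 \cdot 8 \cdot 56 = 4224 \cdot 56 = 236544$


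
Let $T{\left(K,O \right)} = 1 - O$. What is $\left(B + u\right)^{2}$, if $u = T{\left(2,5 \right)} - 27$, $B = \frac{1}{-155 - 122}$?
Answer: $\frac{73753744}{76729} \approx 961.22$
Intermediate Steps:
$B = - \frac{1}{277}$ ($B = \frac{1}{-277} = - \frac{1}{277} \approx -0.0036101$)
$u = -31$ ($u = \left(1 - 5\right) - 27 = -4 - 27 = -31$)
$\left(B + u\right)^{2} = \left(- \frac{1}{277} - 31\right)^{2} = \left(- \frac{8588}{277}\right)^{2} = \frac{73753744}{76729}$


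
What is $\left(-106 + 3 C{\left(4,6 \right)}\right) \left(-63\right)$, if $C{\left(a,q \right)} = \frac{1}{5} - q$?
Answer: $\frac{38871}{5} \approx 7774.2$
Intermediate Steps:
$C{\left(a,q \right)} = \frac{1}{5} - q$
$\left(-106 + 3 C{\left(4,6 \right)}\right) \left(-63\right) = \left(-106 + 3 \left(\frac{1}{5} - 6\right)\right) \left(-63\right) = \left(-106 + 3 \left(- \frac{29}{5}\right)\right) \left(-63\right) = \left(-106 - \frac{87}{5}\right) \left(-63\right) = \left(- \frac{617}{5}\right) \left(-63\right) = \frac{38871}{5}$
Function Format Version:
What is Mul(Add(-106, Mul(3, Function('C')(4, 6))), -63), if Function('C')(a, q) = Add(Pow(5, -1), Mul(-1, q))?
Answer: Rational(38871, 5) ≈ 7774.2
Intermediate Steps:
Function('C')(a, q) = Add(Rational(1, 5), Mul(-1, q))
Mul(Add(-106, Mul(3, Function('C')(4, 6))), -63) = Mul(Add(-106, Mul(3, Add(Rational(1, 5), Mul(-1, 6)))), -63) = Mul(Add(-106, Mul(3, Add(Rational(1, 5), -6))), -63) = Mul(Add(-106, Mul(3, Rational(-29, 5))), -63) = Mul(Add(-106, Rational(-87, 5)), -63) = Mul(Rational(-617, 5), -63) = Rational(38871, 5)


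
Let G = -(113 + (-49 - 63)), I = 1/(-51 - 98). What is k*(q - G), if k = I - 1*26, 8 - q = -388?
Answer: -1538375/149 ≈ -10325.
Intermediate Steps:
I = -1/149 (I = 1/(-149) = -1/149 ≈ -0.0067114)
q = 396 (q = 8 - 1*(-388) = 8 + 388 = 396)
k = -3875/149 (k = -1/149 - 1*26 = -1/149 - 26 = -3875/149 ≈ -26.007)
G = -1 (G = -(113 - 112) = -1*1 = -1)
k*(q - G) = -3875*(396 - 1*(-1))/149 = -3875*(396 + 1)/149 = -3875/149*397 = -1538375/149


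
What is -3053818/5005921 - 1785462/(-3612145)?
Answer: -2092951699108/18082112510545 ≈ -0.11575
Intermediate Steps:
-3053818/5005921 - 1785462/(-3612145) = -3053818*1/5005921 - 1785462*(-1/3612145) = -3053818/5005921 + 1785462/3612145 = -2092951699108/18082112510545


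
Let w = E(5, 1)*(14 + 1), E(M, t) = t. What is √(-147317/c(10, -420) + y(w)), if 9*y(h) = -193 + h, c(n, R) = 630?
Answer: I*√1242710/70 ≈ 15.925*I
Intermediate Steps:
w = 15 (w = 1*(14 + 1) = 1*15 = 15)
y(h) = -193/9 + h/9 (y(h) = (-193 + h)/9 = -193/9 + h/9)
√(-147317/c(10, -420) + y(w)) = √(-147317/630 + (-193/9 + (⅑)*15)) = √(-147317*1/630 + (-193/9 + 5/3)) = √(-147317/630 - 178/9) = √(-17753/70) = I*√1242710/70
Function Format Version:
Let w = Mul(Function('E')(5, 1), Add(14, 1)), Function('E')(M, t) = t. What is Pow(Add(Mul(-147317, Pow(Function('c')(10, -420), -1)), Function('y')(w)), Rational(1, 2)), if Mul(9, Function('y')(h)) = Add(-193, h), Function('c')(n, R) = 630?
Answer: Mul(Rational(1, 70), I, Pow(1242710, Rational(1, 2))) ≈ Mul(15.925, I)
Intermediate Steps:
w = 15 (w = Mul(1, Add(14, 1)) = Mul(1, 15) = 15)
Function('y')(h) = Add(Rational(-193, 9), Mul(Rational(1, 9), h)) (Function('y')(h) = Mul(Rational(1, 9), Add(-193, h)) = Add(Rational(-193, 9), Mul(Rational(1, 9), h)))
Pow(Add(Mul(-147317, Pow(Function('c')(10, -420), -1)), Function('y')(w)), Rational(1, 2)) = Pow(Add(Mul(-147317, Pow(630, -1)), Add(Rational(-193, 9), Mul(Rational(1, 9), 15))), Rational(1, 2)) = Pow(Add(Mul(-147317, Rational(1, 630)), Add(Rational(-193, 9), Rational(5, 3))), Rational(1, 2)) = Pow(Add(Rational(-147317, 630), Rational(-178, 9)), Rational(1, 2)) = Pow(Rational(-17753, 70), Rational(1, 2)) = Mul(Rational(1, 70), I, Pow(1242710, Rational(1, 2)))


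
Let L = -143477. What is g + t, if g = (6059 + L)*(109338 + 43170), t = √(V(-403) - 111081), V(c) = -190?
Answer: -20957344344 + I*√111271 ≈ -2.0957e+10 + 333.57*I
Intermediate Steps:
t = I*√111271 (t = √(-190 - 111081) = √(-111271) = I*√111271 ≈ 333.57*I)
g = -20957344344 (g = (6059 - 143477)*(109338 + 43170) = -137418*152508 = -20957344344)
g + t = -20957344344 + I*√111271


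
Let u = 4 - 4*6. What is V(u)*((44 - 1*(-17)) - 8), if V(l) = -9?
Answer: -477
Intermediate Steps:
u = -20 (u = 4 - 24 = -20)
V(u)*((44 - 1*(-17)) - 8) = -9*((44 - 1*(-17)) - 8) = -9*((44 + 17) - 8) = -9*(61 - 8) = -9*53 = -477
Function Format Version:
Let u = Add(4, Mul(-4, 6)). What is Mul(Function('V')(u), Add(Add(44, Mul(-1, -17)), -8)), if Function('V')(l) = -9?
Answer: -477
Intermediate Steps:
u = -20 (u = Add(4, -24) = -20)
Mul(Function('V')(u), Add(Add(44, Mul(-1, -17)), -8)) = Mul(-9, Add(Add(44, Mul(-1, -17)), -8)) = Mul(-9, Add(Add(44, 17), -8)) = Mul(-9, Add(61, -8)) = Mul(-9, 53) = -477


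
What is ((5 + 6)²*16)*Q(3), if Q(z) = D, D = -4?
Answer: -7744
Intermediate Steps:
Q(z) = -4
((5 + 6)²*16)*Q(3) = ((5 + 6)²*16)*(-4) = (11²*16)*(-4) = (121*16)*(-4) = 1936*(-4) = -7744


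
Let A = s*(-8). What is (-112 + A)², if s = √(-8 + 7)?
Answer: 12480 + 1792*I ≈ 12480.0 + 1792.0*I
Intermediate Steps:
s = I (s = √(-1) = I ≈ 1.0*I)
A = -8*I (A = I*(-8) = -8*I ≈ -8.0*I)
(-112 + A)² = (-112 - 8*I)²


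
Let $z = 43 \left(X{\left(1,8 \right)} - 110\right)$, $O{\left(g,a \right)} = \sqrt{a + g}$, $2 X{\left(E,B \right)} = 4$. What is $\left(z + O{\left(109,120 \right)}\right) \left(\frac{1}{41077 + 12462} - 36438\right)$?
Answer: $\frac{9059766352164}{53539} - \frac{1950854081 \sqrt{229}}{53539} \approx 1.6867 \cdot 10^{8}$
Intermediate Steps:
$X{\left(E,B \right)} = 2$ ($X{\left(E,B \right)} = \frac{1}{2} \cdot 4 = 2$)
$z = -4644$ ($z = 43 \left(2 - 110\right) = 43 \left(-108\right) = -4644$)
$\left(z + O{\left(109,120 \right)}\right) \left(\frac{1}{41077 + 12462} - 36438\right) = \left(-4644 + \sqrt{120 + 109}\right) \left(\frac{1}{41077 + 12462} - 36438\right) = \left(-4644 + \sqrt{229}\right) \left(\frac{1}{53539} - 36438\right) = \left(-4644 + \sqrt{229}\right) \left(- \frac{1950854081}{53539}\right) = \frac{9059766352164}{53539} - \frac{1950854081 \sqrt{229}}{53539}$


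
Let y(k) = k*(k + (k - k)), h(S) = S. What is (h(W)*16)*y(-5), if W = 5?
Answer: 2000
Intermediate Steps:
y(k) = k² (y(k) = k*(k + 0) = k*k = k²)
(h(W)*16)*y(-5) = (5*16)*(-5)² = 80*25 = 2000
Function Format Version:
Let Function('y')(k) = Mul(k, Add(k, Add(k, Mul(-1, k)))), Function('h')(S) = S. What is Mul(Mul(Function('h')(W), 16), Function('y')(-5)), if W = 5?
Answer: 2000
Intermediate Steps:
Function('y')(k) = Pow(k, 2) (Function('y')(k) = Mul(k, Add(k, 0)) = Mul(k, k) = Pow(k, 2))
Mul(Mul(Function('h')(W), 16), Function('y')(-5)) = Mul(Mul(5, 16), Pow(-5, 2)) = Mul(80, 25) = 2000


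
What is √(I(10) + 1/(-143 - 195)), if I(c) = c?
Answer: √6758/26 ≈ 3.1618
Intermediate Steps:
√(I(10) + 1/(-143 - 195)) = √(10 + 1/(-143 - 195)) = √(10 + 1/(-338)) = √(10 - 1/338) = √(3379/338) = √6758/26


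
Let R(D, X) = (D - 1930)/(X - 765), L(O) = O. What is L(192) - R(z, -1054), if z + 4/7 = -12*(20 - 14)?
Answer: 2430718/12733 ≈ 190.90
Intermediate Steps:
z = -508/7 (z = -4/7 - 12*(20 - 14) = -4/7 - 12*6 = -4/7 - 72 = -508/7 ≈ -72.571)
R(D, X) = (-1930 + D)/(-765 + X)
L(192) - R(z, -1054) = 192 - (-1930 - 508/7)/(-765 - 1054) = 192 - (-14018)/((-1819)*7) = 192 - (-1)*(-14018)/(1819*7) = 192 - 1*14018/12733 = 192 - 14018/12733 = 2430718/12733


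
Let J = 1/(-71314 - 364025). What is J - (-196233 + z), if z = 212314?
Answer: -7000686460/435339 ≈ -16081.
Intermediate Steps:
J = -1/435339 (J = 1/(-435339) = -1/435339 ≈ -2.2971e-6)
J - (-196233 + z) = -1/435339 - (-196233 + 212314) = -1/435339 - 1*16081 = -1/435339 - 16081 = -7000686460/435339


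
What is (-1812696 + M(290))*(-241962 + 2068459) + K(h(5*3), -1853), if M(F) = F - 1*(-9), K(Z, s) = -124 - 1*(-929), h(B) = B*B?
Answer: -3310337682504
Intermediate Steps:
h(B) = B**2
K(Z, s) = 805 (K(Z, s) = -124 + 929 = 805)
M(F) = 9 + F (M(F) = F + 9 = 9 + F)
(-1812696 + M(290))*(-241962 + 2068459) + K(h(5*3), -1853) = (-1812696 + (9 + 290))*(-241962 + 2068459) + 805 = (-1812696 + 299)*1826497 + 805 = -1812397*1826497 + 805 = -3310337683309 + 805 = -3310337682504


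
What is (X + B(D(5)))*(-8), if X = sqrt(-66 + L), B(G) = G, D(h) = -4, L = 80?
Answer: 32 - 8*sqrt(14) ≈ 2.0667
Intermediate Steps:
X = sqrt(14) (X = sqrt(-66 + 80) = sqrt(14) ≈ 3.7417)
(X + B(D(5)))*(-8) = (sqrt(14) - 4)*(-8) = (-4 + sqrt(14))*(-8) = 32 - 8*sqrt(14)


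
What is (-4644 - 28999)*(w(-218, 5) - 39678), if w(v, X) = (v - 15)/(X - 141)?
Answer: 10678634525/8 ≈ 1.3348e+9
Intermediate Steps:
w(v, X) = (-15 + v)/(-141 + X)
(-4644 - 28999)*(w(-218, 5) - 39678) = (-4644 - 28999)*((-15 - 218)/(-141 + 5) - 39678) = -33643*(-233/(-136) - 39678) = -33643*(-1/136*(-233) - 39678) = -33643*(233/136 - 39678) = -33643*(-5395975/136) = 10678634525/8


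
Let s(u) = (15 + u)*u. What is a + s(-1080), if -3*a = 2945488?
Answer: 505112/3 ≈ 1.6837e+5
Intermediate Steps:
a = -2945488/3 (a = -1/3*2945488 = -2945488/3 ≈ -9.8183e+5)
s(u) = u*(15 + u)
a + s(-1080) = -2945488/3 - 1080*(15 - 1080) = -2945488/3 - 1080*(-1065) = -2945488/3 + 1150200 = 505112/3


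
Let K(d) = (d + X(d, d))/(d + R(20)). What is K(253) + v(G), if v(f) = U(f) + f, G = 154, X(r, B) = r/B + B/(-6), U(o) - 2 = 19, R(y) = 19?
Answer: 286871/1632 ≈ 175.78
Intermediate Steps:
U(o) = 21 (U(o) = 2 + 19 = 21)
X(r, B) = -B/6 + r/B (X(r, B) = r/B + B*(-⅙) = r/B - B/6 = -B/6 + r/B)
K(d) = (1 + 5*d/6)/(19 + d) (K(d) = (d + (-d/6 + d/d))/(d + 19) = (d + (-d/6 + 1))/(19 + d) = (d + (1 - d/6))/(19 + d) = (1 + 5*d/6)/(19 + d))
v(f) = 21 + f
K(253) + v(G) = (6 + 5*253)/(6*(19 + 253)) + (21 + 154) = (⅙)*(6 + 1265)/272 + 175 = (⅙)*(1/272)*1271 + 175 = 1271/1632 + 175 = 286871/1632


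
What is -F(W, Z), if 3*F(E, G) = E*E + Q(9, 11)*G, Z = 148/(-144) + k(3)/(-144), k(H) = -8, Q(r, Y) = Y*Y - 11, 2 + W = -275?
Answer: -1379197/54 ≈ -25541.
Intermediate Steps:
W = -277 (W = -2 - 275 = -277)
Q(r, Y) = -11 + Y² (Q(r, Y) = Y² - 11 = -11 + Y²)
Z = -35/36 (Z = 148/(-144) - 8/(-144) = 148*(-1/144) - 8*(-1/144) = -37/36 + 1/18 = -35/36 ≈ -0.97222)
F(E, G) = E²/3 + 110*G/3 (F(E, G) = (E*E + (-11 + 11²)*G)/3 = (E² + (-11 + 121)*G)/3 = (E² + 110*G)/3 = E²/3 + 110*G/3)
-F(W, Z) = -((⅓)*(-277)² + (110/3)*(-35/36)) = -((⅓)*76729 - 1925/54) = -(76729/3 - 1925/54) = -1*1379197/54 = -1379197/54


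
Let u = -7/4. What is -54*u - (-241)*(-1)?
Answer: -293/2 ≈ -146.50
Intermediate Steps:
u = -7/4 (u = -7*1/4 = -7/4 ≈ -1.7500)
-54*u - (-241)*(-1) = -54*(-7/4) - (-241)*(-1) = 189/2 - 1*241 = 189/2 - 241 = -293/2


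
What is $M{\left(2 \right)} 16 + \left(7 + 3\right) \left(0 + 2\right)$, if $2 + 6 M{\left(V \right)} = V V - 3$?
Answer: $\frac{52}{3} \approx 17.333$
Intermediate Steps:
$M{\left(V \right)} = - \frac{5}{6} + \frac{V^{2}}{6}$ ($M{\left(V \right)} = - \frac{1}{3} + \frac{V V - 3}{6} = - \frac{1}{3} + \frac{V^{2} - 3}{6} = - \frac{1}{3} + \frac{-3 + V^{2}}{6} = - \frac{1}{3} + \left(- \frac{1}{2} + \frac{V^{2}}{6}\right) = - \frac{5}{6} + \frac{V^{2}}{6}$)
$M{\left(2 \right)} 16 + \left(7 + 3\right) \left(0 + 2\right) = \left(- \frac{5}{6} + \frac{2^{2}}{6}\right) 16 + \left(7 + 3\right) \left(0 + 2\right) = \left(- \frac{5}{6} + \frac{1}{6} \cdot 4\right) 16 + 10 \cdot 2 = \left(- \frac{5}{6} + \frac{2}{3}\right) 16 + 20 = \left(- \frac{1}{6}\right) 16 + 20 = - \frac{8}{3} + 20 = \frac{52}{3}$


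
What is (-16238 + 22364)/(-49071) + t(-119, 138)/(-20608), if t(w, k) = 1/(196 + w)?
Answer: -294572239/2359595392 ≈ -0.12484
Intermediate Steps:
(-16238 + 22364)/(-49071) + t(-119, 138)/(-20608) = (-16238 + 22364)/(-49071) + 1/((196 - 119)*(-20608)) = 6126*(-1/49071) - 1/20608/77 = -2042/16357 + (1/77)*(-1/20608) = -2042/16357 - 1/1586816 = -294572239/2359595392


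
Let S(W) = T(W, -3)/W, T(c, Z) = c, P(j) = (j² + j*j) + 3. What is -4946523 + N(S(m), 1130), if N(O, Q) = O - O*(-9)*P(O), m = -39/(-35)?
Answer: -4946477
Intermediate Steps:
P(j) = 3 + 2*j² (P(j) = (j² + j²) + 3 = 2*j² + 3 = 3 + 2*j²)
m = 39/35 (m = -39*(-1/35) = 39/35 ≈ 1.1143)
S(W) = 1 (S(W) = W/W = 1)
N(O, Q) = O + 9*O*(3 + 2*O²) (N(O, Q) = O - O*(-9)*(3 + 2*O²) = O - (-9*O)*(3 + 2*O²) = O - (-9)*O*(3 + 2*O²) = O + 9*O*(3 + 2*O²))
-4946523 + N(S(m), 1130) = -4946523 + (18*1³ + 28*1) = -4946523 + (18*1 + 28) = -4946523 + (18 + 28) = -4946523 + 46 = -4946477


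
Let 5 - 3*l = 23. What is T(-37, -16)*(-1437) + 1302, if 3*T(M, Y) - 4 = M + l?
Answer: 19983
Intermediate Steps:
l = -6 (l = 5/3 - ⅓*23 = 5/3 - 23/3 = -6)
T(M, Y) = -⅔ + M/3 (T(M, Y) = 4/3 + (M - 6)/3 = 4/3 + (-6 + M)/3 = 4/3 + (-2 + M/3) = -⅔ + M/3)
T(-37, -16)*(-1437) + 1302 = (-⅔ + (⅓)*(-37))*(-1437) + 1302 = (-⅔ - 37/3)*(-1437) + 1302 = -13*(-1437) + 1302 = 18681 + 1302 = 19983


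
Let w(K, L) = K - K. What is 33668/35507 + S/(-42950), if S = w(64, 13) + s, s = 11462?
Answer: 519529683/762512825 ≈ 0.68134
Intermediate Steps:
w(K, L) = 0
S = 11462 (S = 0 + 11462 = 11462)
33668/35507 + S/(-42950) = 33668/35507 + 11462/(-42950) = 33668*(1/35507) + 11462*(-1/42950) = 33668/35507 - 5731/21475 = 519529683/762512825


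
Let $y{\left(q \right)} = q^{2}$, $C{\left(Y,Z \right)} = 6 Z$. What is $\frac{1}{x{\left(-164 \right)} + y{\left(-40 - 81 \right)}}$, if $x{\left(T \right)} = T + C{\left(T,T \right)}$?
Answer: $\frac{1}{13493} \approx 7.4113 \cdot 10^{-5}$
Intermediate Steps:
$x{\left(T \right)} = 7 T$ ($x{\left(T \right)} = T + 6 T = 7 T$)
$\frac{1}{x{\left(-164 \right)} + y{\left(-40 - 81 \right)}} = \frac{1}{7 \left(-164\right) + \left(-40 - 81\right)^{2}} = \frac{1}{-1148 + \left(-121\right)^{2}} = \frac{1}{-1148 + 14641} = \frac{1}{13493}$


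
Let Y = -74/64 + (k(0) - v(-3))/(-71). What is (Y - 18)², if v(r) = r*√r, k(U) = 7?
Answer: 1913772361/5161984 + 131241*I*√3/80656 ≈ 370.74 + 2.8183*I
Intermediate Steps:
v(r) = r^(3/2)
Y = -2851/2272 - 3*I*√3/71 (Y = -74/64 + (7 - (-3)^(3/2))/(-71) = -74*1/64 + (7 - (-3)*I*√3)*(-1/71) = -37/32 + (7 + 3*I*√3)*(-1/71) = -37/32 + (-7/71 - 3*I*√3/71) = -2851/2272 - 3*I*√3/71 ≈ -1.2548 - 0.073185*I)
(Y - 18)² = ((-2851/2272 - 3*I*√3/71) - 18)² = (-43747/2272 - 3*I*√3/71)²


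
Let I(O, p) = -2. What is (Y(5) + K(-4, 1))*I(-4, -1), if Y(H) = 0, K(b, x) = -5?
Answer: 10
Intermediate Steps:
(Y(5) + K(-4, 1))*I(-4, -1) = (0 - 5)*(-2) = -5*(-2) = 10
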